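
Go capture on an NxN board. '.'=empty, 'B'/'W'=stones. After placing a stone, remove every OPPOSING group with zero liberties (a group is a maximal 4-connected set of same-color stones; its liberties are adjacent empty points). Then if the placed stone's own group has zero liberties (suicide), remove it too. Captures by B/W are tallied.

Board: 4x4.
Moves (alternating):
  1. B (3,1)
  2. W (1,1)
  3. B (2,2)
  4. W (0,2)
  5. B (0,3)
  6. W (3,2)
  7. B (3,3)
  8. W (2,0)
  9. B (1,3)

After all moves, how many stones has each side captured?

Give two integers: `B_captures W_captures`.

Answer: 1 0

Derivation:
Move 1: B@(3,1) -> caps B=0 W=0
Move 2: W@(1,1) -> caps B=0 W=0
Move 3: B@(2,2) -> caps B=0 W=0
Move 4: W@(0,2) -> caps B=0 W=0
Move 5: B@(0,3) -> caps B=0 W=0
Move 6: W@(3,2) -> caps B=0 W=0
Move 7: B@(3,3) -> caps B=1 W=0
Move 8: W@(2,0) -> caps B=1 W=0
Move 9: B@(1,3) -> caps B=1 W=0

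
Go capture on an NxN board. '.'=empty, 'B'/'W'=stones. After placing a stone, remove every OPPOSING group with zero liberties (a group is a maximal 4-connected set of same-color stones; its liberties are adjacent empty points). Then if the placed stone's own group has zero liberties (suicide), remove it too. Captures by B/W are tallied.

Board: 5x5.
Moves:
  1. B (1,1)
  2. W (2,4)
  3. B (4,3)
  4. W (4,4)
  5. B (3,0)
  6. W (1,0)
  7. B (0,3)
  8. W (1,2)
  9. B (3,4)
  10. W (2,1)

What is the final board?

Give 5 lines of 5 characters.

Answer: ...B.
WBW..
.W..W
B...B
...B.

Derivation:
Move 1: B@(1,1) -> caps B=0 W=0
Move 2: W@(2,4) -> caps B=0 W=0
Move 3: B@(4,3) -> caps B=0 W=0
Move 4: W@(4,4) -> caps B=0 W=0
Move 5: B@(3,0) -> caps B=0 W=0
Move 6: W@(1,0) -> caps B=0 W=0
Move 7: B@(0,3) -> caps B=0 W=0
Move 8: W@(1,2) -> caps B=0 W=0
Move 9: B@(3,4) -> caps B=1 W=0
Move 10: W@(2,1) -> caps B=1 W=0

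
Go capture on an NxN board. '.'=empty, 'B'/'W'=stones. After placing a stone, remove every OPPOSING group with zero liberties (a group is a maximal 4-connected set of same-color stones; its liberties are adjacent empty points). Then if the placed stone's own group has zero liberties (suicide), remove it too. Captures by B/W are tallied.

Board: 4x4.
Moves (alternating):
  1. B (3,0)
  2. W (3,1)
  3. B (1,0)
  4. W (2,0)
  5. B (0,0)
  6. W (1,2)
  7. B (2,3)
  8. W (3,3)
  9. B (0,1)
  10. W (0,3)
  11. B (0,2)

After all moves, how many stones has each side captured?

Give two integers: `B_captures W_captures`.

Answer: 0 1

Derivation:
Move 1: B@(3,0) -> caps B=0 W=0
Move 2: W@(3,1) -> caps B=0 W=0
Move 3: B@(1,0) -> caps B=0 W=0
Move 4: W@(2,0) -> caps B=0 W=1
Move 5: B@(0,0) -> caps B=0 W=1
Move 6: W@(1,2) -> caps B=0 W=1
Move 7: B@(2,3) -> caps B=0 W=1
Move 8: W@(3,3) -> caps B=0 W=1
Move 9: B@(0,1) -> caps B=0 W=1
Move 10: W@(0,3) -> caps B=0 W=1
Move 11: B@(0,2) -> caps B=0 W=1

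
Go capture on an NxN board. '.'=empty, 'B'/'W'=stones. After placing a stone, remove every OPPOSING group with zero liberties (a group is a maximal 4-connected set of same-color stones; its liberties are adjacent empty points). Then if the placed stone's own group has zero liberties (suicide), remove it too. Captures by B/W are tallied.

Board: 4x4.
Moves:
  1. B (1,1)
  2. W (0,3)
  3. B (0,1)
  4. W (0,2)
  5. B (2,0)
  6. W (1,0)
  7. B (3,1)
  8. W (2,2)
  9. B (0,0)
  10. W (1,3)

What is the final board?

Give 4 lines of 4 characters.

Answer: BBWW
.B.W
B.W.
.B..

Derivation:
Move 1: B@(1,1) -> caps B=0 W=0
Move 2: W@(0,3) -> caps B=0 W=0
Move 3: B@(0,1) -> caps B=0 W=0
Move 4: W@(0,2) -> caps B=0 W=0
Move 5: B@(2,0) -> caps B=0 W=0
Move 6: W@(1,0) -> caps B=0 W=0
Move 7: B@(3,1) -> caps B=0 W=0
Move 8: W@(2,2) -> caps B=0 W=0
Move 9: B@(0,0) -> caps B=1 W=0
Move 10: W@(1,3) -> caps B=1 W=0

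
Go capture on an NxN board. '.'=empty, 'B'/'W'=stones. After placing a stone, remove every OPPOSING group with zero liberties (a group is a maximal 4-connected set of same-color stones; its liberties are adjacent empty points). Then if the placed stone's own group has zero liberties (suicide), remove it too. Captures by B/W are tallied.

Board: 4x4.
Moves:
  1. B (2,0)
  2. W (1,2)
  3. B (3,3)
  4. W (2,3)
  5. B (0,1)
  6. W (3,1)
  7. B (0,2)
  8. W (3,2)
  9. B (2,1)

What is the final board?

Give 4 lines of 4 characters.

Move 1: B@(2,0) -> caps B=0 W=0
Move 2: W@(1,2) -> caps B=0 W=0
Move 3: B@(3,3) -> caps B=0 W=0
Move 4: W@(2,3) -> caps B=0 W=0
Move 5: B@(0,1) -> caps B=0 W=0
Move 6: W@(3,1) -> caps B=0 W=0
Move 7: B@(0,2) -> caps B=0 W=0
Move 8: W@(3,2) -> caps B=0 W=1
Move 9: B@(2,1) -> caps B=0 W=1

Answer: .BB.
..W.
BB.W
.WW.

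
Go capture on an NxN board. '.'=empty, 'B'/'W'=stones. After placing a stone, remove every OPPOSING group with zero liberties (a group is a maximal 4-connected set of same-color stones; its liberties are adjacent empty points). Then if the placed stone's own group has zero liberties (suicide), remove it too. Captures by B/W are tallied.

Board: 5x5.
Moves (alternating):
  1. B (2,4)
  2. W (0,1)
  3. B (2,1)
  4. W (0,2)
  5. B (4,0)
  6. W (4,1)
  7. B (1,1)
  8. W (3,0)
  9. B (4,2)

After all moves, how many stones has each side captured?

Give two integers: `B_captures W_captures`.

Move 1: B@(2,4) -> caps B=0 W=0
Move 2: W@(0,1) -> caps B=0 W=0
Move 3: B@(2,1) -> caps B=0 W=0
Move 4: W@(0,2) -> caps B=0 W=0
Move 5: B@(4,0) -> caps B=0 W=0
Move 6: W@(4,1) -> caps B=0 W=0
Move 7: B@(1,1) -> caps B=0 W=0
Move 8: W@(3,0) -> caps B=0 W=1
Move 9: B@(4,2) -> caps B=0 W=1

Answer: 0 1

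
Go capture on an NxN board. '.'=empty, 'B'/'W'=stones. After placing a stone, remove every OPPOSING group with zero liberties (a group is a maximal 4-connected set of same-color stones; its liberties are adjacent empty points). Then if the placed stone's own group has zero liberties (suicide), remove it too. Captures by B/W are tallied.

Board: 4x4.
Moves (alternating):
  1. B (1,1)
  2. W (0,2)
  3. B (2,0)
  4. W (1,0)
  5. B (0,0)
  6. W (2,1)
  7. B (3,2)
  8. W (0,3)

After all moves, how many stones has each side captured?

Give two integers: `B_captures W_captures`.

Answer: 1 0

Derivation:
Move 1: B@(1,1) -> caps B=0 W=0
Move 2: W@(0,2) -> caps B=0 W=0
Move 3: B@(2,0) -> caps B=0 W=0
Move 4: W@(1,0) -> caps B=0 W=0
Move 5: B@(0,0) -> caps B=1 W=0
Move 6: W@(2,1) -> caps B=1 W=0
Move 7: B@(3,2) -> caps B=1 W=0
Move 8: W@(0,3) -> caps B=1 W=0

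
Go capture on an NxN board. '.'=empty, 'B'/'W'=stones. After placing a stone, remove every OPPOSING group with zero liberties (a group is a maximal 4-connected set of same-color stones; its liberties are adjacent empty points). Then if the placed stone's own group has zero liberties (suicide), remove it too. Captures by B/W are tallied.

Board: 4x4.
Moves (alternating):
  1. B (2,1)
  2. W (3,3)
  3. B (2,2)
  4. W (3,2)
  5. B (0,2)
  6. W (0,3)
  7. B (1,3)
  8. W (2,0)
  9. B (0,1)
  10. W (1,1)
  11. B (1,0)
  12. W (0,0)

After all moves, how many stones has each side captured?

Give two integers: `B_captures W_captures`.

Move 1: B@(2,1) -> caps B=0 W=0
Move 2: W@(3,3) -> caps B=0 W=0
Move 3: B@(2,2) -> caps B=0 W=0
Move 4: W@(3,2) -> caps B=0 W=0
Move 5: B@(0,2) -> caps B=0 W=0
Move 6: W@(0,3) -> caps B=0 W=0
Move 7: B@(1,3) -> caps B=1 W=0
Move 8: W@(2,0) -> caps B=1 W=0
Move 9: B@(0,1) -> caps B=1 W=0
Move 10: W@(1,1) -> caps B=1 W=0
Move 11: B@(1,0) -> caps B=1 W=0
Move 12: W@(0,0) -> caps B=1 W=1

Answer: 1 1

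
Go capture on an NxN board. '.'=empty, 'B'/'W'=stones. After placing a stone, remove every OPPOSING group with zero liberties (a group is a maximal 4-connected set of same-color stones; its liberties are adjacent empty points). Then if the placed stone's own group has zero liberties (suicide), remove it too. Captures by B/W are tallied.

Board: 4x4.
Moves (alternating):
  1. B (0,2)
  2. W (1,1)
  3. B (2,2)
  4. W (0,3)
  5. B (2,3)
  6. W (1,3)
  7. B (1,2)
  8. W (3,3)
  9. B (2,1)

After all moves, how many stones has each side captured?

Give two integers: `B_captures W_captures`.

Answer: 2 0

Derivation:
Move 1: B@(0,2) -> caps B=0 W=0
Move 2: W@(1,1) -> caps B=0 W=0
Move 3: B@(2,2) -> caps B=0 W=0
Move 4: W@(0,3) -> caps B=0 W=0
Move 5: B@(2,3) -> caps B=0 W=0
Move 6: W@(1,3) -> caps B=0 W=0
Move 7: B@(1,2) -> caps B=2 W=0
Move 8: W@(3,3) -> caps B=2 W=0
Move 9: B@(2,1) -> caps B=2 W=0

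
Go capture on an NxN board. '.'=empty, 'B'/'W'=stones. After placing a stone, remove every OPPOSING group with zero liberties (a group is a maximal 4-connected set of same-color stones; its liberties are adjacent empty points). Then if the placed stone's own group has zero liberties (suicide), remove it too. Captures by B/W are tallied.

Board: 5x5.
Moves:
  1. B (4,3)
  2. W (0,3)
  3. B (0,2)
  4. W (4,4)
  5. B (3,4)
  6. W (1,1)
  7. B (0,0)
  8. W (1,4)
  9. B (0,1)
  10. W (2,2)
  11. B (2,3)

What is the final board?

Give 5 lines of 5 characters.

Move 1: B@(4,3) -> caps B=0 W=0
Move 2: W@(0,3) -> caps B=0 W=0
Move 3: B@(0,2) -> caps B=0 W=0
Move 4: W@(4,4) -> caps B=0 W=0
Move 5: B@(3,4) -> caps B=1 W=0
Move 6: W@(1,1) -> caps B=1 W=0
Move 7: B@(0,0) -> caps B=1 W=0
Move 8: W@(1,4) -> caps B=1 W=0
Move 9: B@(0,1) -> caps B=1 W=0
Move 10: W@(2,2) -> caps B=1 W=0
Move 11: B@(2,3) -> caps B=1 W=0

Answer: BBBW.
.W..W
..WB.
....B
...B.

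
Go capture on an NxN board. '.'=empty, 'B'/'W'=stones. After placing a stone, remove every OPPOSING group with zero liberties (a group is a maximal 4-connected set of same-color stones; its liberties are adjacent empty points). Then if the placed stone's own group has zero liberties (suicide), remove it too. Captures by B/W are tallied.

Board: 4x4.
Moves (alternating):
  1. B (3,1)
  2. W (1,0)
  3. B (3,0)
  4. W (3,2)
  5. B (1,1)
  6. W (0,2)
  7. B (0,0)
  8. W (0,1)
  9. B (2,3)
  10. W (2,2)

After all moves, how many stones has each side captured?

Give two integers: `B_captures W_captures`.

Answer: 0 1

Derivation:
Move 1: B@(3,1) -> caps B=0 W=0
Move 2: W@(1,0) -> caps B=0 W=0
Move 3: B@(3,0) -> caps B=0 W=0
Move 4: W@(3,2) -> caps B=0 W=0
Move 5: B@(1,1) -> caps B=0 W=0
Move 6: W@(0,2) -> caps B=0 W=0
Move 7: B@(0,0) -> caps B=0 W=0
Move 8: W@(0,1) -> caps B=0 W=1
Move 9: B@(2,3) -> caps B=0 W=1
Move 10: W@(2,2) -> caps B=0 W=1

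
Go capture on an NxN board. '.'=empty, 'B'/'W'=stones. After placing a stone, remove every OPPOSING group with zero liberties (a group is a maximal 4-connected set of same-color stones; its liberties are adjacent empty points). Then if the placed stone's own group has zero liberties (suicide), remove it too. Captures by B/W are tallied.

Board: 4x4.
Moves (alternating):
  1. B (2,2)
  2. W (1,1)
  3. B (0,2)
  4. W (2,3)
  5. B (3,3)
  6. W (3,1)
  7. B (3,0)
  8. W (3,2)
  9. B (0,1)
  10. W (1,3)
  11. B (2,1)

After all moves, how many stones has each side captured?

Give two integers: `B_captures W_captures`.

Move 1: B@(2,2) -> caps B=0 W=0
Move 2: W@(1,1) -> caps B=0 W=0
Move 3: B@(0,2) -> caps B=0 W=0
Move 4: W@(2,3) -> caps B=0 W=0
Move 5: B@(3,3) -> caps B=0 W=0
Move 6: W@(3,1) -> caps B=0 W=0
Move 7: B@(3,0) -> caps B=0 W=0
Move 8: W@(3,2) -> caps B=0 W=1
Move 9: B@(0,1) -> caps B=0 W=1
Move 10: W@(1,3) -> caps B=0 W=1
Move 11: B@(2,1) -> caps B=0 W=1

Answer: 0 1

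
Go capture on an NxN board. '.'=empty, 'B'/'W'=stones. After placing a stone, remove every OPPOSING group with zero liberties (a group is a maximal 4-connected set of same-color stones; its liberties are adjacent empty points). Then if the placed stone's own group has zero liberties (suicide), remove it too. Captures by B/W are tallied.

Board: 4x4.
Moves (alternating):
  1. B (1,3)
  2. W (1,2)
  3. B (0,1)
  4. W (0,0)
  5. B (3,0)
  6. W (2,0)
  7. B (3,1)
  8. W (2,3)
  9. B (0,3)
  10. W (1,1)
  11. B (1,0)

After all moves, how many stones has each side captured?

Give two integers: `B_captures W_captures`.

Answer: 1 0

Derivation:
Move 1: B@(1,3) -> caps B=0 W=0
Move 2: W@(1,2) -> caps B=0 W=0
Move 3: B@(0,1) -> caps B=0 W=0
Move 4: W@(0,0) -> caps B=0 W=0
Move 5: B@(3,0) -> caps B=0 W=0
Move 6: W@(2,0) -> caps B=0 W=0
Move 7: B@(3,1) -> caps B=0 W=0
Move 8: W@(2,3) -> caps B=0 W=0
Move 9: B@(0,3) -> caps B=0 W=0
Move 10: W@(1,1) -> caps B=0 W=0
Move 11: B@(1,0) -> caps B=1 W=0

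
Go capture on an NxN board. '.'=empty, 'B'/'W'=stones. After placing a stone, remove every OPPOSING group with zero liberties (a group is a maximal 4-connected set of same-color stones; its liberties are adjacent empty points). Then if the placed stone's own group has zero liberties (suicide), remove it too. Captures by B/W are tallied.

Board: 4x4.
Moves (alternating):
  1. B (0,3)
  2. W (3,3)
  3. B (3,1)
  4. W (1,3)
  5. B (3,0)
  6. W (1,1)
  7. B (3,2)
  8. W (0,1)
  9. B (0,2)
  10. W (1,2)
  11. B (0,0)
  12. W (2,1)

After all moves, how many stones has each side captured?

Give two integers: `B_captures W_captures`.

Answer: 0 2

Derivation:
Move 1: B@(0,3) -> caps B=0 W=0
Move 2: W@(3,3) -> caps B=0 W=0
Move 3: B@(3,1) -> caps B=0 W=0
Move 4: W@(1,3) -> caps B=0 W=0
Move 5: B@(3,0) -> caps B=0 W=0
Move 6: W@(1,1) -> caps B=0 W=0
Move 7: B@(3,2) -> caps B=0 W=0
Move 8: W@(0,1) -> caps B=0 W=0
Move 9: B@(0,2) -> caps B=0 W=0
Move 10: W@(1,2) -> caps B=0 W=2
Move 11: B@(0,0) -> caps B=0 W=2
Move 12: W@(2,1) -> caps B=0 W=2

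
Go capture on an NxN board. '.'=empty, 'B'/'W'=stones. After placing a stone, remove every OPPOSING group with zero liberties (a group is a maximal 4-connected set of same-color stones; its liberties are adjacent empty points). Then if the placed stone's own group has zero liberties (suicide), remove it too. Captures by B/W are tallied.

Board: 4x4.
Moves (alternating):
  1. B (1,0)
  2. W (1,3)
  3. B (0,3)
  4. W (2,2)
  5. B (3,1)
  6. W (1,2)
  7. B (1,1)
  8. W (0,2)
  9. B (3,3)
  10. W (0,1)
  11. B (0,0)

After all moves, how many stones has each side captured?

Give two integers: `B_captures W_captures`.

Move 1: B@(1,0) -> caps B=0 W=0
Move 2: W@(1,3) -> caps B=0 W=0
Move 3: B@(0,3) -> caps B=0 W=0
Move 4: W@(2,2) -> caps B=0 W=0
Move 5: B@(3,1) -> caps B=0 W=0
Move 6: W@(1,2) -> caps B=0 W=0
Move 7: B@(1,1) -> caps B=0 W=0
Move 8: W@(0,2) -> caps B=0 W=1
Move 9: B@(3,3) -> caps B=0 W=1
Move 10: W@(0,1) -> caps B=0 W=1
Move 11: B@(0,0) -> caps B=0 W=1

Answer: 0 1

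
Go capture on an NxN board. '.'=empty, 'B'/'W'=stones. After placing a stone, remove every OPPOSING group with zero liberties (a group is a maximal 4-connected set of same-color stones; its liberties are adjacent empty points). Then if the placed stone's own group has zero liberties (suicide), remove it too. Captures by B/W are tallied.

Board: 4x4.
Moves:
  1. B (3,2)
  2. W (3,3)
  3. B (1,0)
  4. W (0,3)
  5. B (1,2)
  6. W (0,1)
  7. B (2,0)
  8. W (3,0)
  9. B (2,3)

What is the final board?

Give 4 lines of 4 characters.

Move 1: B@(3,2) -> caps B=0 W=0
Move 2: W@(3,3) -> caps B=0 W=0
Move 3: B@(1,0) -> caps B=0 W=0
Move 4: W@(0,3) -> caps B=0 W=0
Move 5: B@(1,2) -> caps B=0 W=0
Move 6: W@(0,1) -> caps B=0 W=0
Move 7: B@(2,0) -> caps B=0 W=0
Move 8: W@(3,0) -> caps B=0 W=0
Move 9: B@(2,3) -> caps B=1 W=0

Answer: .W.W
B.B.
B..B
W.B.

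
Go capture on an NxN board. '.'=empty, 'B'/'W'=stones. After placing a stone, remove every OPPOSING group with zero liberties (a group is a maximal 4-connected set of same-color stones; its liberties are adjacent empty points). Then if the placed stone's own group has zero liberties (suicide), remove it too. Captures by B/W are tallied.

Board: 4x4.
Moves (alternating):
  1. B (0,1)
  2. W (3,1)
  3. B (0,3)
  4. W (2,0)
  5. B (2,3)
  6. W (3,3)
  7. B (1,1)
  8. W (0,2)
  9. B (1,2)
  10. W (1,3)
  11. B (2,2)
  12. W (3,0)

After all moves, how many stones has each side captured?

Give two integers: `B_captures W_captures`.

Answer: 1 0

Derivation:
Move 1: B@(0,1) -> caps B=0 W=0
Move 2: W@(3,1) -> caps B=0 W=0
Move 3: B@(0,3) -> caps B=0 W=0
Move 4: W@(2,0) -> caps B=0 W=0
Move 5: B@(2,3) -> caps B=0 W=0
Move 6: W@(3,3) -> caps B=0 W=0
Move 7: B@(1,1) -> caps B=0 W=0
Move 8: W@(0,2) -> caps B=0 W=0
Move 9: B@(1,2) -> caps B=1 W=0
Move 10: W@(1,3) -> caps B=1 W=0
Move 11: B@(2,2) -> caps B=1 W=0
Move 12: W@(3,0) -> caps B=1 W=0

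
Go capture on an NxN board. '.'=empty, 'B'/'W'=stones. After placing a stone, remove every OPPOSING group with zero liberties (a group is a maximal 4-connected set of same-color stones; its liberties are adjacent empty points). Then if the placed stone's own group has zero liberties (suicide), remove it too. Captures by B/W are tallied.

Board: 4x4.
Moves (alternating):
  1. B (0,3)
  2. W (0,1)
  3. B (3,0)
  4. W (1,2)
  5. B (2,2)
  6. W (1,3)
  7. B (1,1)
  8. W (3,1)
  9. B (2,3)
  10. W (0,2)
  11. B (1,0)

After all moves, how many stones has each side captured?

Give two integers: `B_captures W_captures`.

Move 1: B@(0,3) -> caps B=0 W=0
Move 2: W@(0,1) -> caps B=0 W=0
Move 3: B@(3,0) -> caps B=0 W=0
Move 4: W@(1,2) -> caps B=0 W=0
Move 5: B@(2,2) -> caps B=0 W=0
Move 6: W@(1,3) -> caps B=0 W=0
Move 7: B@(1,1) -> caps B=0 W=0
Move 8: W@(3,1) -> caps B=0 W=0
Move 9: B@(2,3) -> caps B=0 W=0
Move 10: W@(0,2) -> caps B=0 W=1
Move 11: B@(1,0) -> caps B=0 W=1

Answer: 0 1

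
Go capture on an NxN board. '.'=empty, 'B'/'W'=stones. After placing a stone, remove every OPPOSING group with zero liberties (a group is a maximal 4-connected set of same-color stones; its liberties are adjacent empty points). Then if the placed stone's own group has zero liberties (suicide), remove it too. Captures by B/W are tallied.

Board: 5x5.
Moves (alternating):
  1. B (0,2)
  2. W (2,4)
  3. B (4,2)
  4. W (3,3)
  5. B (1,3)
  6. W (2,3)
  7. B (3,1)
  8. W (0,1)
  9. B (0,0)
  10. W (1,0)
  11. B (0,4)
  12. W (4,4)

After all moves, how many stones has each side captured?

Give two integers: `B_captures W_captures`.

Answer: 0 1

Derivation:
Move 1: B@(0,2) -> caps B=0 W=0
Move 2: W@(2,4) -> caps B=0 W=0
Move 3: B@(4,2) -> caps B=0 W=0
Move 4: W@(3,3) -> caps B=0 W=0
Move 5: B@(1,3) -> caps B=0 W=0
Move 6: W@(2,3) -> caps B=0 W=0
Move 7: B@(3,1) -> caps B=0 W=0
Move 8: W@(0,1) -> caps B=0 W=0
Move 9: B@(0,0) -> caps B=0 W=0
Move 10: W@(1,0) -> caps B=0 W=1
Move 11: B@(0,4) -> caps B=0 W=1
Move 12: W@(4,4) -> caps B=0 W=1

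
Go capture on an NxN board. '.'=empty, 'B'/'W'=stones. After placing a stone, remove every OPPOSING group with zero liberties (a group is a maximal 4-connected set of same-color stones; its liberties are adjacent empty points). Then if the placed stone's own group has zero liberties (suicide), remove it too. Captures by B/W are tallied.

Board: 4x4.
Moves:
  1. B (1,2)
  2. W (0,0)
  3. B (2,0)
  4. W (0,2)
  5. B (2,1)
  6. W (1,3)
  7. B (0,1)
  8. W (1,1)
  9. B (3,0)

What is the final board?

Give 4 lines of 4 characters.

Answer: W.W.
.WBW
BB..
B...

Derivation:
Move 1: B@(1,2) -> caps B=0 W=0
Move 2: W@(0,0) -> caps B=0 W=0
Move 3: B@(2,0) -> caps B=0 W=0
Move 4: W@(0,2) -> caps B=0 W=0
Move 5: B@(2,1) -> caps B=0 W=0
Move 6: W@(1,3) -> caps B=0 W=0
Move 7: B@(0,1) -> caps B=0 W=0
Move 8: W@(1,1) -> caps B=0 W=1
Move 9: B@(3,0) -> caps B=0 W=1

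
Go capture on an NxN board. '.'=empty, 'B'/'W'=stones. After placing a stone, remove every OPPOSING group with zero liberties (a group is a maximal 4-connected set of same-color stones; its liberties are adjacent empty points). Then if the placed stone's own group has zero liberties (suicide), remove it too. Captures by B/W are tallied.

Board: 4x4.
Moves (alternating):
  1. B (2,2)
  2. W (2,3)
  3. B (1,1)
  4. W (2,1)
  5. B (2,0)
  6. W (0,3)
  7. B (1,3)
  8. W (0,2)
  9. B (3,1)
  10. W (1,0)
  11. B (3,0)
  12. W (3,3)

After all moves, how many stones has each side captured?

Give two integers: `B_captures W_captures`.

Answer: 1 0

Derivation:
Move 1: B@(2,2) -> caps B=0 W=0
Move 2: W@(2,3) -> caps B=0 W=0
Move 3: B@(1,1) -> caps B=0 W=0
Move 4: W@(2,1) -> caps B=0 W=0
Move 5: B@(2,0) -> caps B=0 W=0
Move 6: W@(0,3) -> caps B=0 W=0
Move 7: B@(1,3) -> caps B=0 W=0
Move 8: W@(0,2) -> caps B=0 W=0
Move 9: B@(3,1) -> caps B=1 W=0
Move 10: W@(1,0) -> caps B=1 W=0
Move 11: B@(3,0) -> caps B=1 W=0
Move 12: W@(3,3) -> caps B=1 W=0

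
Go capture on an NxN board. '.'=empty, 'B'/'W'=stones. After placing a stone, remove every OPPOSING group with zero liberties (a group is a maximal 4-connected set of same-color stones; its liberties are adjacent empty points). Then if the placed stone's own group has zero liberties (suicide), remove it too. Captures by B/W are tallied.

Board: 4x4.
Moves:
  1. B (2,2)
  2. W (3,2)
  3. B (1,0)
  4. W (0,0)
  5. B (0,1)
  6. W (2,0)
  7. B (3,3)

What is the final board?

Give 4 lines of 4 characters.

Move 1: B@(2,2) -> caps B=0 W=0
Move 2: W@(3,2) -> caps B=0 W=0
Move 3: B@(1,0) -> caps B=0 W=0
Move 4: W@(0,0) -> caps B=0 W=0
Move 5: B@(0,1) -> caps B=1 W=0
Move 6: W@(2,0) -> caps B=1 W=0
Move 7: B@(3,3) -> caps B=1 W=0

Answer: .B..
B...
W.B.
..WB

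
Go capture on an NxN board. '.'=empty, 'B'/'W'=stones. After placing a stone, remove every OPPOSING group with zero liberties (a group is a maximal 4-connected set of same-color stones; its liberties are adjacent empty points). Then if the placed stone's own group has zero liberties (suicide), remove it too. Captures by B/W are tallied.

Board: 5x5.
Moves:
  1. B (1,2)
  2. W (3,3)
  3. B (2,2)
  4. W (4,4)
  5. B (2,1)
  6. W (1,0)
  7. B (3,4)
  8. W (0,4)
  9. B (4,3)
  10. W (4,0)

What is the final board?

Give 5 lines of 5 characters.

Answer: ....W
W.B..
.BB..
...WB
W..B.

Derivation:
Move 1: B@(1,2) -> caps B=0 W=0
Move 2: W@(3,3) -> caps B=0 W=0
Move 3: B@(2,2) -> caps B=0 W=0
Move 4: W@(4,4) -> caps B=0 W=0
Move 5: B@(2,1) -> caps B=0 W=0
Move 6: W@(1,0) -> caps B=0 W=0
Move 7: B@(3,4) -> caps B=0 W=0
Move 8: W@(0,4) -> caps B=0 W=0
Move 9: B@(4,3) -> caps B=1 W=0
Move 10: W@(4,0) -> caps B=1 W=0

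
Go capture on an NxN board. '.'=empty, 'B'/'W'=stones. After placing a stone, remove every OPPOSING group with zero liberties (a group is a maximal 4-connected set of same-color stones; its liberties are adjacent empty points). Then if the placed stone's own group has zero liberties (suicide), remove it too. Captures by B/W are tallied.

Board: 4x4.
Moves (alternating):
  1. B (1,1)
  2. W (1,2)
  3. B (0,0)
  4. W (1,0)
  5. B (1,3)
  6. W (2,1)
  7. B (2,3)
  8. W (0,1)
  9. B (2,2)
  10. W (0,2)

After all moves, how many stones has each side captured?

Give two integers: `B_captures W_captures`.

Answer: 0 2

Derivation:
Move 1: B@(1,1) -> caps B=0 W=0
Move 2: W@(1,2) -> caps B=0 W=0
Move 3: B@(0,0) -> caps B=0 W=0
Move 4: W@(1,0) -> caps B=0 W=0
Move 5: B@(1,3) -> caps B=0 W=0
Move 6: W@(2,1) -> caps B=0 W=0
Move 7: B@(2,3) -> caps B=0 W=0
Move 8: W@(0,1) -> caps B=0 W=2
Move 9: B@(2,2) -> caps B=0 W=2
Move 10: W@(0,2) -> caps B=0 W=2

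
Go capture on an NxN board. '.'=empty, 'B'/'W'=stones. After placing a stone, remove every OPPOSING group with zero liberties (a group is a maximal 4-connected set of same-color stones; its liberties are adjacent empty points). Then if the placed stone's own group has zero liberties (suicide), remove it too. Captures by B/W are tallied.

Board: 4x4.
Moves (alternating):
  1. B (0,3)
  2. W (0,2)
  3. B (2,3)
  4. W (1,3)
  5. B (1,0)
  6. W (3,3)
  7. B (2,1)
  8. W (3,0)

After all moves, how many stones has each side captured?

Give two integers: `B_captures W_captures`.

Move 1: B@(0,3) -> caps B=0 W=0
Move 2: W@(0,2) -> caps B=0 W=0
Move 3: B@(2,3) -> caps B=0 W=0
Move 4: W@(1,3) -> caps B=0 W=1
Move 5: B@(1,0) -> caps B=0 W=1
Move 6: W@(3,3) -> caps B=0 W=1
Move 7: B@(2,1) -> caps B=0 W=1
Move 8: W@(3,0) -> caps B=0 W=1

Answer: 0 1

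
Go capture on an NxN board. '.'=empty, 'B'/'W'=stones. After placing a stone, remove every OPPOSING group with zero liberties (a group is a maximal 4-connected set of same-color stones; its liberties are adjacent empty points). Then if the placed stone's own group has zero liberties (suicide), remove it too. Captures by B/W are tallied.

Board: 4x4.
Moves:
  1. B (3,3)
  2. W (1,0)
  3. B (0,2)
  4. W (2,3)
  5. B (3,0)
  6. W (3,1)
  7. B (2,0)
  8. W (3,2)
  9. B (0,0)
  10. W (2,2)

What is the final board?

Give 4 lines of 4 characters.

Move 1: B@(3,3) -> caps B=0 W=0
Move 2: W@(1,0) -> caps B=0 W=0
Move 3: B@(0,2) -> caps B=0 W=0
Move 4: W@(2,3) -> caps B=0 W=0
Move 5: B@(3,0) -> caps B=0 W=0
Move 6: W@(3,1) -> caps B=0 W=0
Move 7: B@(2,0) -> caps B=0 W=0
Move 8: W@(3,2) -> caps B=0 W=1
Move 9: B@(0,0) -> caps B=0 W=1
Move 10: W@(2,2) -> caps B=0 W=1

Answer: B.B.
W...
B.WW
BWW.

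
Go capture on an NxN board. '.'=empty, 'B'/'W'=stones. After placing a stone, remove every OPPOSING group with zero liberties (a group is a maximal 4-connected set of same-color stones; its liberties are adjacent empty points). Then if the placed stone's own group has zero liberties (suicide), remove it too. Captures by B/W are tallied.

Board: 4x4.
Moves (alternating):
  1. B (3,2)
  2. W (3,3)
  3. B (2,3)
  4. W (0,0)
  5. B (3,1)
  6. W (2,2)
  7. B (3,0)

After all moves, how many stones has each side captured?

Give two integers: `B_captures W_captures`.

Answer: 1 0

Derivation:
Move 1: B@(3,2) -> caps B=0 W=0
Move 2: W@(3,3) -> caps B=0 W=0
Move 3: B@(2,3) -> caps B=1 W=0
Move 4: W@(0,0) -> caps B=1 W=0
Move 5: B@(3,1) -> caps B=1 W=0
Move 6: W@(2,2) -> caps B=1 W=0
Move 7: B@(3,0) -> caps B=1 W=0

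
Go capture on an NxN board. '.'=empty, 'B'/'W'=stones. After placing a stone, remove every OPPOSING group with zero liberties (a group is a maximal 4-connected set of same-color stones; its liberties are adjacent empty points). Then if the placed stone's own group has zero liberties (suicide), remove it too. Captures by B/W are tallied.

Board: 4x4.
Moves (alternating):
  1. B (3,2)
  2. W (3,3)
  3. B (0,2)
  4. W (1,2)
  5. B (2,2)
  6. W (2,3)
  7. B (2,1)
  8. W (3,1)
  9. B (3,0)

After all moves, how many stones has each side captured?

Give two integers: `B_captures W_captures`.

Answer: 1 0

Derivation:
Move 1: B@(3,2) -> caps B=0 W=0
Move 2: W@(3,3) -> caps B=0 W=0
Move 3: B@(0,2) -> caps B=0 W=0
Move 4: W@(1,2) -> caps B=0 W=0
Move 5: B@(2,2) -> caps B=0 W=0
Move 6: W@(2,3) -> caps B=0 W=0
Move 7: B@(2,1) -> caps B=0 W=0
Move 8: W@(3,1) -> caps B=0 W=0
Move 9: B@(3,0) -> caps B=1 W=0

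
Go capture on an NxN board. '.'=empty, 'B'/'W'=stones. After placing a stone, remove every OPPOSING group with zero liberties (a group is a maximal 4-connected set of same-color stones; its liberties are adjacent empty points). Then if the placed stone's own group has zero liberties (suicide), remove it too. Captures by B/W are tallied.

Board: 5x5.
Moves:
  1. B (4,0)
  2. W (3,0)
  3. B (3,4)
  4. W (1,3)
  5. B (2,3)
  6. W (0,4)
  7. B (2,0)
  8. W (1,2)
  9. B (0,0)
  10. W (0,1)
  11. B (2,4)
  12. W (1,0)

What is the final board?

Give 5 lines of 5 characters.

Answer: .W..W
W.WW.
B..BB
W...B
B....

Derivation:
Move 1: B@(4,0) -> caps B=0 W=0
Move 2: W@(3,0) -> caps B=0 W=0
Move 3: B@(3,4) -> caps B=0 W=0
Move 4: W@(1,3) -> caps B=0 W=0
Move 5: B@(2,3) -> caps B=0 W=0
Move 6: W@(0,4) -> caps B=0 W=0
Move 7: B@(2,0) -> caps B=0 W=0
Move 8: W@(1,2) -> caps B=0 W=0
Move 9: B@(0,0) -> caps B=0 W=0
Move 10: W@(0,1) -> caps B=0 W=0
Move 11: B@(2,4) -> caps B=0 W=0
Move 12: W@(1,0) -> caps B=0 W=1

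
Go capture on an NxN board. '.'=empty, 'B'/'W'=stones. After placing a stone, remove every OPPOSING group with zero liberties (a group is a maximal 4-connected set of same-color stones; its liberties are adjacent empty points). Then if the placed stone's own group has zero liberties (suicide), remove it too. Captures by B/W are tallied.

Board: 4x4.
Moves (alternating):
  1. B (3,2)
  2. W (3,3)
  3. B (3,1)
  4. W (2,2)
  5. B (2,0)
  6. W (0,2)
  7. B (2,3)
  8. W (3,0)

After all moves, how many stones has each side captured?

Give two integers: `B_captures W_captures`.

Answer: 1 0

Derivation:
Move 1: B@(3,2) -> caps B=0 W=0
Move 2: W@(3,3) -> caps B=0 W=0
Move 3: B@(3,1) -> caps B=0 W=0
Move 4: W@(2,2) -> caps B=0 W=0
Move 5: B@(2,0) -> caps B=0 W=0
Move 6: W@(0,2) -> caps B=0 W=0
Move 7: B@(2,3) -> caps B=1 W=0
Move 8: W@(3,0) -> caps B=1 W=0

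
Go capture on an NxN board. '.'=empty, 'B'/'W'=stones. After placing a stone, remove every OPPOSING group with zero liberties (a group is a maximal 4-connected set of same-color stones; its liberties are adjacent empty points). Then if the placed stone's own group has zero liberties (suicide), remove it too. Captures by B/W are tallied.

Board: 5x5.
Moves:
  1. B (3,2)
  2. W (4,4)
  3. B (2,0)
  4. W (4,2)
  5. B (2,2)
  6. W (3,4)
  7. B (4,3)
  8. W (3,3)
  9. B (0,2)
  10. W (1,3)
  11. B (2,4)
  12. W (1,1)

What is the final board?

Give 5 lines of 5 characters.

Move 1: B@(3,2) -> caps B=0 W=0
Move 2: W@(4,4) -> caps B=0 W=0
Move 3: B@(2,0) -> caps B=0 W=0
Move 4: W@(4,2) -> caps B=0 W=0
Move 5: B@(2,2) -> caps B=0 W=0
Move 6: W@(3,4) -> caps B=0 W=0
Move 7: B@(4,3) -> caps B=0 W=0
Move 8: W@(3,3) -> caps B=0 W=1
Move 9: B@(0,2) -> caps B=0 W=1
Move 10: W@(1,3) -> caps B=0 W=1
Move 11: B@(2,4) -> caps B=0 W=1
Move 12: W@(1,1) -> caps B=0 W=1

Answer: ..B..
.W.W.
B.B.B
..BWW
..W.W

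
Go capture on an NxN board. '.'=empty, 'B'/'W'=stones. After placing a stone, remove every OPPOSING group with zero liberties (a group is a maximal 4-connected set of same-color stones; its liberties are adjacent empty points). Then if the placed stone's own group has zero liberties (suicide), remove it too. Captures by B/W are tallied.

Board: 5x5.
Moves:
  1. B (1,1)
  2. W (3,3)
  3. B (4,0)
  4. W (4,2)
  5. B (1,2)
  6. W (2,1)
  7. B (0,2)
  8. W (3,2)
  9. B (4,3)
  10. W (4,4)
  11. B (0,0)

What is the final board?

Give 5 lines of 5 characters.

Answer: B.B..
.BB..
.W...
..WW.
B.W.W

Derivation:
Move 1: B@(1,1) -> caps B=0 W=0
Move 2: W@(3,3) -> caps B=0 W=0
Move 3: B@(4,0) -> caps B=0 W=0
Move 4: W@(4,2) -> caps B=0 W=0
Move 5: B@(1,2) -> caps B=0 W=0
Move 6: W@(2,1) -> caps B=0 W=0
Move 7: B@(0,2) -> caps B=0 W=0
Move 8: W@(3,2) -> caps B=0 W=0
Move 9: B@(4,3) -> caps B=0 W=0
Move 10: W@(4,4) -> caps B=0 W=1
Move 11: B@(0,0) -> caps B=0 W=1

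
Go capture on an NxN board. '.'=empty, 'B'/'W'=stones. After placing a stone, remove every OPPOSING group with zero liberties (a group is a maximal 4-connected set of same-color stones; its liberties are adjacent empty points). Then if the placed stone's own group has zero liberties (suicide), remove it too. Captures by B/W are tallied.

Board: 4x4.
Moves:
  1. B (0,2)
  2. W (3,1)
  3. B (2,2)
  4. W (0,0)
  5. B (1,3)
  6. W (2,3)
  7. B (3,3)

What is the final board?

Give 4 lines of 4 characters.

Answer: W.B.
...B
..B.
.W.B

Derivation:
Move 1: B@(0,2) -> caps B=0 W=0
Move 2: W@(3,1) -> caps B=0 W=0
Move 3: B@(2,2) -> caps B=0 W=0
Move 4: W@(0,0) -> caps B=0 W=0
Move 5: B@(1,3) -> caps B=0 W=0
Move 6: W@(2,3) -> caps B=0 W=0
Move 7: B@(3,3) -> caps B=1 W=0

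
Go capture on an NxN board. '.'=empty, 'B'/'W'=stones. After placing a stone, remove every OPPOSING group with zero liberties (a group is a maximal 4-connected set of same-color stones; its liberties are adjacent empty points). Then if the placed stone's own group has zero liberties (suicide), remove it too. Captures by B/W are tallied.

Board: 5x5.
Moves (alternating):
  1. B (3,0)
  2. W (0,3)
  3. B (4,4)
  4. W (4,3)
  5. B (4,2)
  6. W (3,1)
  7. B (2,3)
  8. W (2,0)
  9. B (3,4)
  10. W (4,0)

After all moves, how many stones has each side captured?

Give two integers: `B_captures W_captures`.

Answer: 0 1

Derivation:
Move 1: B@(3,0) -> caps B=0 W=0
Move 2: W@(0,3) -> caps B=0 W=0
Move 3: B@(4,4) -> caps B=0 W=0
Move 4: W@(4,3) -> caps B=0 W=0
Move 5: B@(4,2) -> caps B=0 W=0
Move 6: W@(3,1) -> caps B=0 W=0
Move 7: B@(2,3) -> caps B=0 W=0
Move 8: W@(2,0) -> caps B=0 W=0
Move 9: B@(3,4) -> caps B=0 W=0
Move 10: W@(4,0) -> caps B=0 W=1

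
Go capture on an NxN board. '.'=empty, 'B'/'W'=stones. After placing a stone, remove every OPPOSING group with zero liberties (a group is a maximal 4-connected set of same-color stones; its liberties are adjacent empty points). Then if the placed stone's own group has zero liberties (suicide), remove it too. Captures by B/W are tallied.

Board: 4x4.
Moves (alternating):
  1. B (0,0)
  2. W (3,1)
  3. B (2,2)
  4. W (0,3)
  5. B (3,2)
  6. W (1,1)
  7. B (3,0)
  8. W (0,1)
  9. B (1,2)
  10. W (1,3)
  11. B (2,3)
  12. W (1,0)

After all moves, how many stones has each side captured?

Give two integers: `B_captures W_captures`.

Move 1: B@(0,0) -> caps B=0 W=0
Move 2: W@(3,1) -> caps B=0 W=0
Move 3: B@(2,2) -> caps B=0 W=0
Move 4: W@(0,3) -> caps B=0 W=0
Move 5: B@(3,2) -> caps B=0 W=0
Move 6: W@(1,1) -> caps B=0 W=0
Move 7: B@(3,0) -> caps B=0 W=0
Move 8: W@(0,1) -> caps B=0 W=0
Move 9: B@(1,2) -> caps B=0 W=0
Move 10: W@(1,3) -> caps B=0 W=0
Move 11: B@(2,3) -> caps B=0 W=0
Move 12: W@(1,0) -> caps B=0 W=1

Answer: 0 1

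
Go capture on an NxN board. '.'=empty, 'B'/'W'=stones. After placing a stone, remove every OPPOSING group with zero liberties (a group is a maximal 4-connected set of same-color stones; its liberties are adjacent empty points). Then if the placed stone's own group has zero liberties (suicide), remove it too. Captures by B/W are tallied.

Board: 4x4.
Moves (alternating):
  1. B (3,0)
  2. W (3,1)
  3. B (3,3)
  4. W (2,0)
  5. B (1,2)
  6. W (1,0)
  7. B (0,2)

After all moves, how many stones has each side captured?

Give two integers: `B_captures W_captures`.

Answer: 0 1

Derivation:
Move 1: B@(3,0) -> caps B=0 W=0
Move 2: W@(3,1) -> caps B=0 W=0
Move 3: B@(3,3) -> caps B=0 W=0
Move 4: W@(2,0) -> caps B=0 W=1
Move 5: B@(1,2) -> caps B=0 W=1
Move 6: W@(1,0) -> caps B=0 W=1
Move 7: B@(0,2) -> caps B=0 W=1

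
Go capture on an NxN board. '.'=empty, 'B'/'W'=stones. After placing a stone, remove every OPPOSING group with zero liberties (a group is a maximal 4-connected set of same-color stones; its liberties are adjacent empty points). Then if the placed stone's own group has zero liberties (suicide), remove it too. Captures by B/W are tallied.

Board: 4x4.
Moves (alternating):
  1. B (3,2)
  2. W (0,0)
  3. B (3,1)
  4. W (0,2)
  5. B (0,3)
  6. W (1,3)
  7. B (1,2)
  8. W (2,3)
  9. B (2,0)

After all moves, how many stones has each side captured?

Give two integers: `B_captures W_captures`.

Answer: 0 1

Derivation:
Move 1: B@(3,2) -> caps B=0 W=0
Move 2: W@(0,0) -> caps B=0 W=0
Move 3: B@(3,1) -> caps B=0 W=0
Move 4: W@(0,2) -> caps B=0 W=0
Move 5: B@(0,3) -> caps B=0 W=0
Move 6: W@(1,3) -> caps B=0 W=1
Move 7: B@(1,2) -> caps B=0 W=1
Move 8: W@(2,3) -> caps B=0 W=1
Move 9: B@(2,0) -> caps B=0 W=1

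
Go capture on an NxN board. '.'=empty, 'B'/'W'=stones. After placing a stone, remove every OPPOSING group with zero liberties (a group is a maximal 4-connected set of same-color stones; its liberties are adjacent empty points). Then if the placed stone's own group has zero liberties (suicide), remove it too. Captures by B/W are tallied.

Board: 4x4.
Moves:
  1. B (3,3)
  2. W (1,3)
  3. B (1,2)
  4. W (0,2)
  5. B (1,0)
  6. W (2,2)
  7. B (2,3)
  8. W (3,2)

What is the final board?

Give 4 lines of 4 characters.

Answer: ..W.
B.BW
..W.
..W.

Derivation:
Move 1: B@(3,3) -> caps B=0 W=0
Move 2: W@(1,3) -> caps B=0 W=0
Move 3: B@(1,2) -> caps B=0 W=0
Move 4: W@(0,2) -> caps B=0 W=0
Move 5: B@(1,0) -> caps B=0 W=0
Move 6: W@(2,2) -> caps B=0 W=0
Move 7: B@(2,3) -> caps B=0 W=0
Move 8: W@(3,2) -> caps B=0 W=2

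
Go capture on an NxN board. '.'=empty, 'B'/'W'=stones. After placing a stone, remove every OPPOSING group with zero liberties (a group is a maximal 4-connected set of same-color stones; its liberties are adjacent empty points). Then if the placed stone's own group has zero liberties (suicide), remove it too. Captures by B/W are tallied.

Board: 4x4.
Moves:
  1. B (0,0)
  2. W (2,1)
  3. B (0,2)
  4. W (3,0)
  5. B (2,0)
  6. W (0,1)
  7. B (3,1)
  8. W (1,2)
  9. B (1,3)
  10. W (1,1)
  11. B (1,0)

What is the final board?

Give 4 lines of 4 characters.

Answer: BWB.
BWWB
BW..
.B..

Derivation:
Move 1: B@(0,0) -> caps B=0 W=0
Move 2: W@(2,1) -> caps B=0 W=0
Move 3: B@(0,2) -> caps B=0 W=0
Move 4: W@(3,0) -> caps B=0 W=0
Move 5: B@(2,0) -> caps B=0 W=0
Move 6: W@(0,1) -> caps B=0 W=0
Move 7: B@(3,1) -> caps B=1 W=0
Move 8: W@(1,2) -> caps B=1 W=0
Move 9: B@(1,3) -> caps B=1 W=0
Move 10: W@(1,1) -> caps B=1 W=0
Move 11: B@(1,0) -> caps B=1 W=0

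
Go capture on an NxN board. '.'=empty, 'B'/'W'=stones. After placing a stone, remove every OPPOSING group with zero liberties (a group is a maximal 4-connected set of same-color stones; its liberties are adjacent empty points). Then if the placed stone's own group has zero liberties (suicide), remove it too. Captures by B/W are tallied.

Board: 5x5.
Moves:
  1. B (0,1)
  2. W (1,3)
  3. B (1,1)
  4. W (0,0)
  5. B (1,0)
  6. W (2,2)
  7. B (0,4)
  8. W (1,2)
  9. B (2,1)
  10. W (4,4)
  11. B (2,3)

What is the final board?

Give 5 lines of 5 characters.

Answer: .B..B
BBWW.
.BWB.
.....
....W

Derivation:
Move 1: B@(0,1) -> caps B=0 W=0
Move 2: W@(1,3) -> caps B=0 W=0
Move 3: B@(1,1) -> caps B=0 W=0
Move 4: W@(0,0) -> caps B=0 W=0
Move 5: B@(1,0) -> caps B=1 W=0
Move 6: W@(2,2) -> caps B=1 W=0
Move 7: B@(0,4) -> caps B=1 W=0
Move 8: W@(1,2) -> caps B=1 W=0
Move 9: B@(2,1) -> caps B=1 W=0
Move 10: W@(4,4) -> caps B=1 W=0
Move 11: B@(2,3) -> caps B=1 W=0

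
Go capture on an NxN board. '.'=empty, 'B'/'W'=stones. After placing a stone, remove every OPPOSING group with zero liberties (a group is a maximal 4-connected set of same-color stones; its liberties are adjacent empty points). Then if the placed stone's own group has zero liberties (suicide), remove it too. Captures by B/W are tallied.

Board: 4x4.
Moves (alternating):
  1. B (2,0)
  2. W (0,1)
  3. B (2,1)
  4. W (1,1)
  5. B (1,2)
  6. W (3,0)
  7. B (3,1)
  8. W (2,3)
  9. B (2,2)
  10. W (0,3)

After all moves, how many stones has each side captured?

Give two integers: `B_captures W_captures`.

Answer: 1 0

Derivation:
Move 1: B@(2,0) -> caps B=0 W=0
Move 2: W@(0,1) -> caps B=0 W=0
Move 3: B@(2,1) -> caps B=0 W=0
Move 4: W@(1,1) -> caps B=0 W=0
Move 5: B@(1,2) -> caps B=0 W=0
Move 6: W@(3,0) -> caps B=0 W=0
Move 7: B@(3,1) -> caps B=1 W=0
Move 8: W@(2,3) -> caps B=1 W=0
Move 9: B@(2,2) -> caps B=1 W=0
Move 10: W@(0,3) -> caps B=1 W=0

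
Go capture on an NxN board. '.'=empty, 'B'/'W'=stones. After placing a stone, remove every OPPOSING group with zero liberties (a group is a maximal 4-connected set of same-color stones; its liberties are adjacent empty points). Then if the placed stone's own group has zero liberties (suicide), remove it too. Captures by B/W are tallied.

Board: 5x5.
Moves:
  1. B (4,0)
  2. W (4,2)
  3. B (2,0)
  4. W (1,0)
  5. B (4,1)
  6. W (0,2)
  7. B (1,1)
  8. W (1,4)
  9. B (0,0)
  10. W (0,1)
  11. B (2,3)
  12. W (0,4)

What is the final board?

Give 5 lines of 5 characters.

Answer: BWW.W
.B..W
B..B.
.....
BBW..

Derivation:
Move 1: B@(4,0) -> caps B=0 W=0
Move 2: W@(4,2) -> caps B=0 W=0
Move 3: B@(2,0) -> caps B=0 W=0
Move 4: W@(1,0) -> caps B=0 W=0
Move 5: B@(4,1) -> caps B=0 W=0
Move 6: W@(0,2) -> caps B=0 W=0
Move 7: B@(1,1) -> caps B=0 W=0
Move 8: W@(1,4) -> caps B=0 W=0
Move 9: B@(0,0) -> caps B=1 W=0
Move 10: W@(0,1) -> caps B=1 W=0
Move 11: B@(2,3) -> caps B=1 W=0
Move 12: W@(0,4) -> caps B=1 W=0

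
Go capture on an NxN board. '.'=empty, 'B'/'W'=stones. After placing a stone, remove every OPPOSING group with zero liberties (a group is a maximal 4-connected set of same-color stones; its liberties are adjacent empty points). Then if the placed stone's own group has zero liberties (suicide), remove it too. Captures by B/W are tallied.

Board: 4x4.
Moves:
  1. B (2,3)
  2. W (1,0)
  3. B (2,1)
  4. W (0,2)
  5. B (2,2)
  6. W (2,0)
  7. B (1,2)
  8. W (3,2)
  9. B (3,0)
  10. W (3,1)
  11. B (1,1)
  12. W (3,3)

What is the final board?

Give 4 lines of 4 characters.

Answer: ..W.
WBB.
WBBB
.WWW

Derivation:
Move 1: B@(2,3) -> caps B=0 W=0
Move 2: W@(1,0) -> caps B=0 W=0
Move 3: B@(2,1) -> caps B=0 W=0
Move 4: W@(0,2) -> caps B=0 W=0
Move 5: B@(2,2) -> caps B=0 W=0
Move 6: W@(2,0) -> caps B=0 W=0
Move 7: B@(1,2) -> caps B=0 W=0
Move 8: W@(3,2) -> caps B=0 W=0
Move 9: B@(3,0) -> caps B=0 W=0
Move 10: W@(3,1) -> caps B=0 W=1
Move 11: B@(1,1) -> caps B=0 W=1
Move 12: W@(3,3) -> caps B=0 W=1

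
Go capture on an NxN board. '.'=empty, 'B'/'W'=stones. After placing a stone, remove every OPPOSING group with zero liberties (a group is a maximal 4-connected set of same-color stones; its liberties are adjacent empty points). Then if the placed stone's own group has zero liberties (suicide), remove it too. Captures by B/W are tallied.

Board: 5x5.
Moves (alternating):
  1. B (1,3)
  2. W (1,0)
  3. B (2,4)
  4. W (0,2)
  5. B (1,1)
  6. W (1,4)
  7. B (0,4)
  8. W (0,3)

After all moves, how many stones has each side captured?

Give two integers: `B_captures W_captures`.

Move 1: B@(1,3) -> caps B=0 W=0
Move 2: W@(1,0) -> caps B=0 W=0
Move 3: B@(2,4) -> caps B=0 W=0
Move 4: W@(0,2) -> caps B=0 W=0
Move 5: B@(1,1) -> caps B=0 W=0
Move 6: W@(1,4) -> caps B=0 W=0
Move 7: B@(0,4) -> caps B=1 W=0
Move 8: W@(0,3) -> caps B=1 W=0

Answer: 1 0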